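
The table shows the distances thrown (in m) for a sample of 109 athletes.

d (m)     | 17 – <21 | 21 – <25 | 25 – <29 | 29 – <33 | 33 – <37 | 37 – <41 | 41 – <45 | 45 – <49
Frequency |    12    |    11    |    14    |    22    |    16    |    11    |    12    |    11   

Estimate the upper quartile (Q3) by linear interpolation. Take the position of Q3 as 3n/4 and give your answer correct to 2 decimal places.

39.45

Cumulative frequencies: 12, 23, 37, 59, 75, 86, 98, 109
n = 109; position = 3n/4 = 81.75.
This falls in the class 37 – <41: L = 37, F = 75, f = 11, h = 4.
Upper quartile ≈ 37 + ((81.75 − 75) / 11) × 4 = 39.4545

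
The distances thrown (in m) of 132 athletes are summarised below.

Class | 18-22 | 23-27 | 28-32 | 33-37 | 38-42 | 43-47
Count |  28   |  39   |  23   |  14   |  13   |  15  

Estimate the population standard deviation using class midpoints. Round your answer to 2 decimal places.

8.16

Midpoints: 20, 25, 30, 35, 40, 45
n = 132, Σfm = 3910, mean = 29.6212
Σfm² = 124600
Σf(m − x̄)² = Σfm² − (Σfm)²/n = 124600 − 3910²/132 = 8781.0606
Population variance = 8781.0606 / 132 = 66.5232
Standard deviation = √66.5232 = 8.1562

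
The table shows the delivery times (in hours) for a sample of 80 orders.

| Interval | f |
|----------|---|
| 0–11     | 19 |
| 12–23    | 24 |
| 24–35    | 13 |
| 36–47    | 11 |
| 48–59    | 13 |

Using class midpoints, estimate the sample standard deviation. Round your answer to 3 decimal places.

Midpoints: 5.5, 17.5, 29.5, 41.5, 53.5
n = 80, Σfm = 2060, mean = 25.7500
Σfm² = 75392
Σf(m − x̄)² = Σfm² − (Σfm)²/n = 75392 − 2060²/80 = 22347.0000
Sample variance = 22347.0000 / 79 = 282.8734
Standard deviation = √282.8734 = 16.8188

16.819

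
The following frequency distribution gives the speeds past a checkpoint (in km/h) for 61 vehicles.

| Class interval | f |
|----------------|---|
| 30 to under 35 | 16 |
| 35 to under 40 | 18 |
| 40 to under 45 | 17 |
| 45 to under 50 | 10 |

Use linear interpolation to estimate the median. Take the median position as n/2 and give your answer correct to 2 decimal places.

39.03

Cumulative frequencies: 16, 34, 51, 61
n = 61; position = n/2 = 30.5.
This falls in the class 35 to under 40: L = 35, F = 16, f = 18, h = 5.
Median ≈ 35 + ((30.5 − 16) / 18) × 5 = 39.0278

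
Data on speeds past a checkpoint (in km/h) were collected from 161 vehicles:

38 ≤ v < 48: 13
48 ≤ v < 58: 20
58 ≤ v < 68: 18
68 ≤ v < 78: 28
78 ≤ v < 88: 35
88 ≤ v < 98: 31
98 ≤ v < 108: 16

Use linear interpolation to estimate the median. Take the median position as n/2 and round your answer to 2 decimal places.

78.43

Cumulative frequencies: 13, 33, 51, 79, 114, 145, 161
n = 161; position = n/2 = 80.5.
This falls in the class 78 ≤ v < 88: L = 78, F = 79, f = 35, h = 10.
Median ≈ 78 + ((80.5 − 79) / 35) × 10 = 78.4286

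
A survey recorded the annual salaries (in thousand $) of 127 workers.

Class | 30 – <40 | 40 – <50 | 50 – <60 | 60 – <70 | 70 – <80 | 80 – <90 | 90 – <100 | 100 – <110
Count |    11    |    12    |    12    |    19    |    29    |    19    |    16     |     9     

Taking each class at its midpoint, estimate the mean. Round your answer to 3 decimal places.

71.457

Midpoints: 35, 45, 55, 65, 75, 85, 95, 105
Σfm = 11×35 + 12×45 + 12×55 + 19×65 + 29×75 + 19×85 + 16×95 + 9×105 = 9075
n = Σf = 127
Mean = 9075 / 127 = 71.4567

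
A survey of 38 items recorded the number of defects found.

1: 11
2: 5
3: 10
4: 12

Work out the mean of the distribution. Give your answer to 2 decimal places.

Values: 1, 2, 3, 4
Σfx = 11×1 + 5×2 + 10×3 + 12×4 = 99
n = Σf = 38
Mean = 99 / 38 = 2.6053

2.61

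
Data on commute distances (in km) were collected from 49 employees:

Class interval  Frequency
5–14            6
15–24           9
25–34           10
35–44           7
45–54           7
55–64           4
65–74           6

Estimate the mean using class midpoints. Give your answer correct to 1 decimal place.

Midpoints: 9.5, 19.5, 29.5, 39.5, 49.5, 59.5, 69.5
Σfm = 6×9.5 + 9×19.5 + 10×29.5 + 7×39.5 + 7×49.5 + 4×59.5 + 6×69.5 = 1805.5
n = Σf = 49
Mean = 1805.5 / 49 = 36.8469

36.8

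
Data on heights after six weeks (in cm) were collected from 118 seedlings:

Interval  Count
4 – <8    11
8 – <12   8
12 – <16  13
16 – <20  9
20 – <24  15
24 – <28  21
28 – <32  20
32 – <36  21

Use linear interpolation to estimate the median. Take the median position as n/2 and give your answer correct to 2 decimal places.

Cumulative frequencies: 11, 19, 32, 41, 56, 77, 97, 118
n = 118; position = n/2 = 59.
This falls in the class 24 – <28: L = 24, F = 56, f = 21, h = 4.
Median ≈ 24 + ((59 − 56) / 21) × 4 = 24.5714

24.57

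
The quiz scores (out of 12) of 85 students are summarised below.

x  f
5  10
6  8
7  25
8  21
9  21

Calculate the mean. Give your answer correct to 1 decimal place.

7.4

Values: 5, 6, 7, 8, 9
Σfx = 10×5 + 8×6 + 25×7 + 21×8 + 21×9 = 630
n = Σf = 85
Mean = 630 / 85 = 7.4118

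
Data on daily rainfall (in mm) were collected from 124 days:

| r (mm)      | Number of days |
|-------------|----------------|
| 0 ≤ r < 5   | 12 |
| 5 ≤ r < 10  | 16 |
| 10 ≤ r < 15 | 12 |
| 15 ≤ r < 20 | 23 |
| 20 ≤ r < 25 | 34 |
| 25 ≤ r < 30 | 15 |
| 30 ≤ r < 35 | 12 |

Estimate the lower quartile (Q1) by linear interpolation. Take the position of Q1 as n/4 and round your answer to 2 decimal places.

Cumulative frequencies: 12, 28, 40, 63, 97, 112, 124
n = 124; position = n/4 = 31.
This falls in the class 10 ≤ r < 15: L = 10, F = 28, f = 12, h = 5.
Lower quartile ≈ 10 + ((31 − 28) / 12) × 5 = 11.2500

11.25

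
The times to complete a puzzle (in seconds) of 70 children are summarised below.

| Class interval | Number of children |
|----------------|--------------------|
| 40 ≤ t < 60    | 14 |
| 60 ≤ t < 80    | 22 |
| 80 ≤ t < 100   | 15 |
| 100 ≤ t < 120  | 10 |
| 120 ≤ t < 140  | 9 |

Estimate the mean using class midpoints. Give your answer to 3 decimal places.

Midpoints: 50, 70, 90, 110, 130
Σfm = 14×50 + 22×70 + 15×90 + 10×110 + 9×130 = 5860
n = Σf = 70
Mean = 5860 / 70 = 83.7143

83.714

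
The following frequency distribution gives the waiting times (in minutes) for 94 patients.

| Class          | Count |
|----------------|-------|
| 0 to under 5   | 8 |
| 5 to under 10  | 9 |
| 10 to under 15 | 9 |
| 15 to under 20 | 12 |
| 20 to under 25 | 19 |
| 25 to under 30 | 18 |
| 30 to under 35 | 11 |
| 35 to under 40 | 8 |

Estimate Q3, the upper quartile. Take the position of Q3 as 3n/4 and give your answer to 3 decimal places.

28.750

Cumulative frequencies: 8, 17, 26, 38, 57, 75, 86, 94
n = 94; position = 3n/4 = 70.5.
This falls in the class 25 to under 30: L = 25, F = 57, f = 18, h = 5.
Upper quartile ≈ 25 + ((70.5 − 57) / 18) × 5 = 28.7500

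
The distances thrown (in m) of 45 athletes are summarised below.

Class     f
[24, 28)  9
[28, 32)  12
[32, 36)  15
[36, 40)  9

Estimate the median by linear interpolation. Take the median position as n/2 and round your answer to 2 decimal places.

Cumulative frequencies: 9, 21, 36, 45
n = 45; position = n/2 = 22.5.
This falls in the class [32, 36): L = 32, F = 21, f = 15, h = 4.
Median ≈ 32 + ((22.5 − 21) / 15) × 4 = 32.4000

32.40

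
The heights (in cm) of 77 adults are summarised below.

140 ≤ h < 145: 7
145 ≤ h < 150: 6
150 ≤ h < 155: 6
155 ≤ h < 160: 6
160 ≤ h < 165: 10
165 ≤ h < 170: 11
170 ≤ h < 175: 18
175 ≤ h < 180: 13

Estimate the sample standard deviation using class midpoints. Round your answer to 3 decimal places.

Midpoints: 142.5, 147.5, 152.5, 157.5, 162.5, 167.5, 172.5, 177.5
n = 77, Σfm = 12622.5, mean = 163.9286
Σfm² = 2078931.25
Σf(m − x̄)² = Σfm² − (Σfm)²/n = 2078931.25 − 12622.5²/77 = 9742.8571
Sample variance = 9742.8571 / 76 = 128.1955
Standard deviation = √128.1955 = 11.3223

11.322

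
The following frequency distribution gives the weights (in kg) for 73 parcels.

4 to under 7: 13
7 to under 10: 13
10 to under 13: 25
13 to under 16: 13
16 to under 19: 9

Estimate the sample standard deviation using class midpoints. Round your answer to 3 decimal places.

3.760

Midpoints: 5.5, 8.5, 11.5, 14.5, 17.5
n = 73, Σfm = 815.5, mean = 11.1712
Σfm² = 10128.25
Σf(m − x̄)² = Σfm² − (Σfm)²/n = 10128.25 − 815.5²/73 = 1018.1096
Sample variance = 1018.1096 / 72 = 14.1404
Standard deviation = √14.1404 = 3.7604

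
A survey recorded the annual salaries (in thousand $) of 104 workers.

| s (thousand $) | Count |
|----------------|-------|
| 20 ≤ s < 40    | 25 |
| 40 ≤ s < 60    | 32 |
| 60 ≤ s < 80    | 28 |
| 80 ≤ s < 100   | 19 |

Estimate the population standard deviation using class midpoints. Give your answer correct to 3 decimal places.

Midpoints: 30, 50, 70, 90
n = 104, Σfm = 6020, mean = 57.8846
Σfm² = 393600
Σf(m − x̄)² = Σfm² − (Σfm)²/n = 393600 − 6020²/104 = 45134.6154
Population variance = 45134.6154 / 104 = 433.9867
Standard deviation = √433.9867 = 20.8323

20.832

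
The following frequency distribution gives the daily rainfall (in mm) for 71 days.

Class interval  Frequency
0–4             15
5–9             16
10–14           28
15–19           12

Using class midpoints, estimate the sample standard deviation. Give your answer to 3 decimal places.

Midpoints: 2, 7, 12, 17
n = 71, Σfm = 682, mean = 9.6056
Σfm² = 8344
Σf(m − x̄)² = Σfm² − (Σfm)²/n = 8344 − 682²/71 = 1792.9577
Sample variance = 1792.9577 / 70 = 25.6137
Standard deviation = √25.6137 = 5.0610

5.061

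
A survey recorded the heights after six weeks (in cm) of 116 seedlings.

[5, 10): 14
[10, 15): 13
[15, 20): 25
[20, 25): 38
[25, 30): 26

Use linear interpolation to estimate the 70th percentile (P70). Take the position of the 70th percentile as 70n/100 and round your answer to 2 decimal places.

Cumulative frequencies: 14, 27, 52, 90, 116
n = 116; position = 70n/100 = 81.2.
This falls in the class [20, 25): L = 20, F = 52, f = 38, h = 5.
70th percentile ≈ 20 + ((81.2 − 52) / 38) × 5 = 23.8421

23.84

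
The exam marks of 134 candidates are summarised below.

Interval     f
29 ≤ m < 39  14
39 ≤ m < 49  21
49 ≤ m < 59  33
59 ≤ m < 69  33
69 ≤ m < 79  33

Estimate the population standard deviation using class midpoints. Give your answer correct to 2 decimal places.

Midpoints: 34, 44, 54, 64, 74
n = 134, Σfm = 7736, mean = 57.7313
Σfm² = 468944
Σf(m − x̄)² = Σfm² − (Σfm)²/n = 468944 − 7736²/134 = 22334.3284
Population variance = 22334.3284 / 134 = 166.6741
Standard deviation = √166.6741 = 12.9102

12.91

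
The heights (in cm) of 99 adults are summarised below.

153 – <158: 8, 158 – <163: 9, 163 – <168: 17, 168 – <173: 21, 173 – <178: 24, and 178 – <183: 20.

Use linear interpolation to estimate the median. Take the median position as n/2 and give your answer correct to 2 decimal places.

171.69

Cumulative frequencies: 8, 17, 34, 55, 79, 99
n = 99; position = n/2 = 49.5.
This falls in the class 168 – <173: L = 168, F = 34, f = 21, h = 5.
Median ≈ 168 + ((49.5 − 34) / 21) × 5 = 171.6905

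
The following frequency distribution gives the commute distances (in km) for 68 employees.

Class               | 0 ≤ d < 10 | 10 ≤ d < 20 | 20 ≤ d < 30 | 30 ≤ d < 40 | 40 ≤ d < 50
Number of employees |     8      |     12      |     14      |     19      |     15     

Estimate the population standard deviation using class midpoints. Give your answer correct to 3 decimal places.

13.090

Midpoints: 5, 15, 25, 35, 45
n = 68, Σfm = 1910, mean = 28.0882
Σfm² = 65300
Σf(m − x̄)² = Σfm² − (Σfm)²/n = 65300 − 1910²/68 = 11651.4706
Population variance = 11651.4706 / 68 = 171.3452
Standard deviation = √171.3452 = 13.0899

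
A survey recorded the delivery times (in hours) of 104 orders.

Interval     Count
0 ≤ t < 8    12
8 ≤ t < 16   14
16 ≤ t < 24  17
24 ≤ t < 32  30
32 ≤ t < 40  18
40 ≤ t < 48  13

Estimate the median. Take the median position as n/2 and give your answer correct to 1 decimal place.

Cumulative frequencies: 12, 26, 43, 73, 91, 104
n = 104; position = n/2 = 52.
This falls in the class 24 ≤ t < 32: L = 24, F = 43, f = 30, h = 8.
Median ≈ 24 + ((52 − 43) / 30) × 8 = 26.4000

26.4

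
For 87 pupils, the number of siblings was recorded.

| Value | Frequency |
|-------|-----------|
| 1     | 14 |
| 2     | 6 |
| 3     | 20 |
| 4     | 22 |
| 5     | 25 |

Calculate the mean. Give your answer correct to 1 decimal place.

Values: 1, 2, 3, 4, 5
Σfx = 14×1 + 6×2 + 20×3 + 22×4 + 25×5 = 299
n = Σf = 87
Mean = 299 / 87 = 3.4368

3.4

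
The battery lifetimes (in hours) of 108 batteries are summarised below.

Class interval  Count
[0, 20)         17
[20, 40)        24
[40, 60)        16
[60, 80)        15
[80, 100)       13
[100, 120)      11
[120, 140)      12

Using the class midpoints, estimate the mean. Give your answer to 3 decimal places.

61.852

Midpoints: 10, 30, 50, 70, 90, 110, 130
Σfm = 17×10 + 24×30 + 16×50 + 15×70 + 13×90 + 11×110 + 12×130 = 6680
n = Σf = 108
Mean = 6680 / 108 = 61.8519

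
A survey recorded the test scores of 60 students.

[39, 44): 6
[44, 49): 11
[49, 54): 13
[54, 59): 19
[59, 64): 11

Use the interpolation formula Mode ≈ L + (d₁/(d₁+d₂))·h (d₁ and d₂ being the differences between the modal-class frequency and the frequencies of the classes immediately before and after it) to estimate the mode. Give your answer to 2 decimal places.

Modal class: [54, 59) (highest frequency 19).
d₁ = 19 − 13 = 6, d₂ = 19 − 11 = 8
Mode ≈ 54 + (6/(6+8)) × 5 = 54 + 2.1429 = 56.1429

56.14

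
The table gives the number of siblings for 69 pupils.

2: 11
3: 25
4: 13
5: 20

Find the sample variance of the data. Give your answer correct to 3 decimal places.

Values: 2, 3, 4, 5
n = 69, Σfx = 249, mean = 3.6087
Σfx² = 977
Σf(x − x̄)² = Σfx² − (Σfx)²/n = 977 − 249²/69 = 78.4348
Sample variance = 78.4348 / 68 = 1.1535

1.153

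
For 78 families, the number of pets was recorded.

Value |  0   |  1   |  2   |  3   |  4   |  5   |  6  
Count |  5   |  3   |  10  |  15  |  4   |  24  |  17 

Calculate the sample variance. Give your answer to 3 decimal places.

3.293

Values: 0, 1, 2, 3, 4, 5, 6
n = 78, Σfx = 306, mean = 3.9231
Σfx² = 1454
Σf(x − x̄)² = Σfx² − (Σfx)²/n = 1454 − 306²/78 = 253.5385
Sample variance = 253.5385 / 77 = 3.2927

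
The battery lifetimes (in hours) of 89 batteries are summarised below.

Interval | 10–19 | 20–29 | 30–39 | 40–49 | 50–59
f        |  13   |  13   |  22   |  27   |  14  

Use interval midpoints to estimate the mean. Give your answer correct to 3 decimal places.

Midpoints: 14.5, 24.5, 34.5, 44.5, 54.5
Σfm = 13×14.5 + 13×24.5 + 22×34.5 + 27×44.5 + 14×54.5 = 3230.5
n = Σf = 89
Mean = 3230.5 / 89 = 36.2978

36.298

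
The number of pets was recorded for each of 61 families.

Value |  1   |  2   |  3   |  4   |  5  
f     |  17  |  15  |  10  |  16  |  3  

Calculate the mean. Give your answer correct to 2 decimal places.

Values: 1, 2, 3, 4, 5
Σfx = 17×1 + 15×2 + 10×3 + 16×4 + 3×5 = 156
n = Σf = 61
Mean = 156 / 61 = 2.5574

2.56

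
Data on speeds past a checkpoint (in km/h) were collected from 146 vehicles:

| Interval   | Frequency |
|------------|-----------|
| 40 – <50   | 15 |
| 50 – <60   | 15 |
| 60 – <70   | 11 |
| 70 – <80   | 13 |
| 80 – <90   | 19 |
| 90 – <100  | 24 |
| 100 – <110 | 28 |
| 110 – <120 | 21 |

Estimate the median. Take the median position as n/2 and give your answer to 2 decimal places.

Cumulative frequencies: 15, 30, 41, 54, 73, 97, 125, 146
n = 146; position = n/2 = 73.
This falls in the class 80 – <90: L = 80, F = 54, f = 19, h = 10.
Median ≈ 80 + ((73 − 54) / 19) × 10 = 90.0000

90.00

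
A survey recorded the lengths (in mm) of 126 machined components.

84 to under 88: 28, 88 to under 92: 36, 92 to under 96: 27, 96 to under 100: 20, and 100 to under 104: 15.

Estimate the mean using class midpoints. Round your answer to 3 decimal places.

92.667

Midpoints: 86, 90, 94, 98, 102
Σfm = 28×86 + 36×90 + 27×94 + 20×98 + 15×102 = 11676
n = Σf = 126
Mean = 11676 / 126 = 92.6667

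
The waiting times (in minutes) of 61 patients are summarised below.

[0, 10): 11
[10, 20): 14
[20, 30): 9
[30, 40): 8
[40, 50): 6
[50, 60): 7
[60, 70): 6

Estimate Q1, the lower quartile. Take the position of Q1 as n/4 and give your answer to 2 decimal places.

Cumulative frequencies: 11, 25, 34, 42, 48, 55, 61
n = 61; position = n/4 = 15.25.
This falls in the class [10, 20): L = 10, F = 11, f = 14, h = 10.
Lower quartile ≈ 10 + ((15.25 − 11) / 14) × 10 = 13.0357

13.04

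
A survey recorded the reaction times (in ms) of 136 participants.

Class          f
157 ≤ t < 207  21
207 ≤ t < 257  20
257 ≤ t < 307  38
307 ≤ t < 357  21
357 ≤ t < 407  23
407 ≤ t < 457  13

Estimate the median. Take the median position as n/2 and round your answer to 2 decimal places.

292.53

Cumulative frequencies: 21, 41, 79, 100, 123, 136
n = 136; position = n/2 = 68.
This falls in the class 257 ≤ t < 307: L = 257, F = 41, f = 38, h = 50.
Median ≈ 257 + ((68 − 41) / 38) × 50 = 292.5263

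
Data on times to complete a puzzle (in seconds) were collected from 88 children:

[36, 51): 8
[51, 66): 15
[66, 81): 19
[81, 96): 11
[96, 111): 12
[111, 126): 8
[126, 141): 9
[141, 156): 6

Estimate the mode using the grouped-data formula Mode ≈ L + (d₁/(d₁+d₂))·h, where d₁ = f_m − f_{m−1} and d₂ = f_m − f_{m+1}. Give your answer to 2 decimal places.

Modal class: [66, 81) (highest frequency 19).
d₁ = 19 − 15 = 4, d₂ = 19 − 11 = 8
Mode ≈ 66 + (4/(4+8)) × 15 = 66 + 5.0000 = 71.0000

71.00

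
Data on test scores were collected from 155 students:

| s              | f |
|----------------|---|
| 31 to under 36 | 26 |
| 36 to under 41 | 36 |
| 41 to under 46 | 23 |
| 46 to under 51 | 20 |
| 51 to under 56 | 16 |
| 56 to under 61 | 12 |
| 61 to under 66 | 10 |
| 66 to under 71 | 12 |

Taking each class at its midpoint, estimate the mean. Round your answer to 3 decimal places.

Midpoints: 33.5, 38.5, 43.5, 48.5, 53.5, 58.5, 63.5, 68.5
Σfm = 26×33.5 + 36×38.5 + 23×43.5 + 20×48.5 + 16×53.5 + 12×58.5 + 10×63.5 + 12×68.5 = 7242.5
n = Σf = 155
Mean = 7242.5 / 155 = 46.7258

46.726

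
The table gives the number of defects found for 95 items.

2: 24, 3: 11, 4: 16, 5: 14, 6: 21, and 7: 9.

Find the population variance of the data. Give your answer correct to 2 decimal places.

2.95

Values: 2, 3, 4, 5, 6, 7
n = 95, Σfx = 404, mean = 4.2526
Σfx² = 1998
Σf(x − x̄)² = Σfx² − (Σfx)²/n = 1998 − 404²/95 = 279.9368
Population variance = 279.9368 / 95 = 2.9467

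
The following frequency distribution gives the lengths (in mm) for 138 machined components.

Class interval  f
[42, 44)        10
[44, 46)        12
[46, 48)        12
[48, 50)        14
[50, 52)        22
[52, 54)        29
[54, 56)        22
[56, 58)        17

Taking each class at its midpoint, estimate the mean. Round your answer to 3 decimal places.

Midpoints: 43, 45, 47, 49, 51, 53, 55, 57
Σfm = 10×43 + 12×45 + 12×47 + 14×49 + 22×51 + 29×53 + 22×55 + 17×57 = 7058
n = Σf = 138
Mean = 7058 / 138 = 51.1449

51.145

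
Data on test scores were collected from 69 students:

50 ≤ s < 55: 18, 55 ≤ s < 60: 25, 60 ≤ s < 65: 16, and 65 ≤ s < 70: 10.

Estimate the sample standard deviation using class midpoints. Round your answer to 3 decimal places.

5.048

Midpoints: 52.5, 57.5, 62.5, 67.5
n = 69, Σfm = 4057.5, mean = 58.8043
Σfm² = 240331.25
Σf(m − x̄)² = Σfm² − (Σfm)²/n = 240331.25 − 4057.5²/69 = 1732.6087
Sample variance = 1732.6087 / 68 = 25.4795
Standard deviation = √25.4795 = 5.0477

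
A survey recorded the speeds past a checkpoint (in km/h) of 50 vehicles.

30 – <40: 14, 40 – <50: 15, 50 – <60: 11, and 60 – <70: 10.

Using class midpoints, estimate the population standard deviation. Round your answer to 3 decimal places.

Midpoints: 35, 45, 55, 65
n = 50, Σfm = 2420, mean = 48.4000
Σfm² = 123050
Σf(m − x̄)² = Σfm² − (Σfm)²/n = 123050 − 2420²/50 = 5922.0000
Population variance = 5922.0000 / 50 = 118.4400
Standard deviation = √118.4400 = 10.8830

10.883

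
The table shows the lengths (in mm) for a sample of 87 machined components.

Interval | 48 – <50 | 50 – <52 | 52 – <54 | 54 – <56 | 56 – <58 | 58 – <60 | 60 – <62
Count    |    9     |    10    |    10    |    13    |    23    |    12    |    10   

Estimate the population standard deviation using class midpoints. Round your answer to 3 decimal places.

3.635

Midpoints: 49, 51, 53, 55, 57, 59, 61
n = 87, Σfm = 4825, mean = 55.4598
Σfm² = 268743
Σf(m − x̄)² = Σfm² − (Σfm)²/n = 268743 − 4825²/87 = 1149.6092
Population variance = 1149.6092 / 87 = 13.2139
Standard deviation = √13.2139 = 3.6351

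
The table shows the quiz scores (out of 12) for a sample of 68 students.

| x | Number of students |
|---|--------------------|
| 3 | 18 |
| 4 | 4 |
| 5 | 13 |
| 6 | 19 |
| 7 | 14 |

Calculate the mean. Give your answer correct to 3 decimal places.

5.103

Values: 3, 4, 5, 6, 7
Σfx = 18×3 + 4×4 + 13×5 + 19×6 + 14×7 = 347
n = Σf = 68
Mean = 347 / 68 = 5.1029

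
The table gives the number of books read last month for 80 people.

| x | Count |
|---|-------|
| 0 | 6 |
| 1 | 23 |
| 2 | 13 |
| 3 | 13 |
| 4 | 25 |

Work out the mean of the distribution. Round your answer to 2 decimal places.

Values: 0, 1, 2, 3, 4
Σfx = 6×0 + 23×1 + 13×2 + 13×3 + 25×4 = 188
n = Σf = 80
Mean = 188 / 80 = 2.3500

2.35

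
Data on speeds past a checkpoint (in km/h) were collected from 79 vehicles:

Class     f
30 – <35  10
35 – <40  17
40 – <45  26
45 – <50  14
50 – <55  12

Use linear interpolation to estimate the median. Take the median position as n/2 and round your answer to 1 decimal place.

42.4

Cumulative frequencies: 10, 27, 53, 67, 79
n = 79; position = n/2 = 39.5.
This falls in the class 40 – <45: L = 40, F = 27, f = 26, h = 5.
Median ≈ 40 + ((39.5 − 27) / 26) × 5 = 42.4038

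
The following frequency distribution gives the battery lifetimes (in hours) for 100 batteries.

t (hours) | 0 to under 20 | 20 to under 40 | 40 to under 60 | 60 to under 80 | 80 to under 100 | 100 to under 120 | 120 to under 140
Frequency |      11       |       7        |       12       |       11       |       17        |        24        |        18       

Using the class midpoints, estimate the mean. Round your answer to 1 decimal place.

82.0

Midpoints: 10, 30, 50, 70, 90, 110, 130
Σfm = 11×10 + 7×30 + 12×50 + 11×70 + 17×90 + 24×110 + 18×130 = 8200
n = Σf = 100
Mean = 8200 / 100 = 82.0000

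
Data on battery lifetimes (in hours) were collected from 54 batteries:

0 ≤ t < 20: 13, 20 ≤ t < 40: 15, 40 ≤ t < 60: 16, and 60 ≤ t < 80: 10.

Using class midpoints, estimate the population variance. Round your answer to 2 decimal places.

Midpoints: 10, 30, 50, 70
n = 54, Σfm = 2080, mean = 38.5185
Σfm² = 103800
Σf(m − x̄)² = Σfm² − (Σfm)²/n = 103800 − 2080²/54 = 23681.4815
Population variance = 23681.4815 / 54 = 438.5460

438.55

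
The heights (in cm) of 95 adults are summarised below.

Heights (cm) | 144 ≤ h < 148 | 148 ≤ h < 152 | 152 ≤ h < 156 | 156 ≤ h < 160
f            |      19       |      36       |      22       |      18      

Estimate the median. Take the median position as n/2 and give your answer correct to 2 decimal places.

151.17

Cumulative frequencies: 19, 55, 77, 95
n = 95; position = n/2 = 47.5.
This falls in the class 148 ≤ h < 152: L = 148, F = 19, f = 36, h = 4.
Median ≈ 148 + ((47.5 − 19) / 36) × 4 = 151.1667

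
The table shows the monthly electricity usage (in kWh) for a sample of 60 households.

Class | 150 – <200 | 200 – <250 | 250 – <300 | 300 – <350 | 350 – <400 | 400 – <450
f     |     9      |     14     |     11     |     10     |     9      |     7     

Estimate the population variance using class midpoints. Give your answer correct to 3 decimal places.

6424.306

Midpoints: 175, 225, 275, 325, 375, 425
n = 60, Σfm = 17350, mean = 289.1667
Σfm² = 5402500
Σf(m − x̄)² = Σfm² − (Σfm)²/n = 5402500 − 17350²/60 = 385458.3333
Population variance = 385458.3333 / 60 = 6424.3056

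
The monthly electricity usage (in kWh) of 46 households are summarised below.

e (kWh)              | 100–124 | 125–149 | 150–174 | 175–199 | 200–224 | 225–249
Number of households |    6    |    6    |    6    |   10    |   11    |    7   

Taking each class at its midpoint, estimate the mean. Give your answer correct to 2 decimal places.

Midpoints: 112, 137, 162, 187, 212, 237
Σfm = 6×112 + 6×137 + 6×162 + 10×187 + 11×212 + 7×237 = 8327
n = Σf = 46
Mean = 8327 / 46 = 181.0217

181.02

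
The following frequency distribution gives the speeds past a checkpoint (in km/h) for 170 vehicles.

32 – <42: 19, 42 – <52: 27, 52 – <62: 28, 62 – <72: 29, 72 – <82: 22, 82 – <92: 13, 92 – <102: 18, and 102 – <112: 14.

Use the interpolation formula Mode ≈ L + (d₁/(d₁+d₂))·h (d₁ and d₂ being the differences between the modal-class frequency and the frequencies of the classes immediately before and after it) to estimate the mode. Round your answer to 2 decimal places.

63.25

Modal class: 62 – <72 (highest frequency 29).
d₁ = 29 − 28 = 1, d₂ = 29 − 22 = 7
Mode ≈ 62 + (1/(1+7)) × 10 = 62 + 1.2500 = 63.2500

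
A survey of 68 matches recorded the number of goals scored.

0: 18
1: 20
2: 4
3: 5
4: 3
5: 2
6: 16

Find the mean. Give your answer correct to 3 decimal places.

2.368

Values: 0, 1, 2, 3, 4, 5, 6
Σfx = 18×0 + 20×1 + 4×2 + 5×3 + 3×4 + 2×5 + 16×6 = 161
n = Σf = 68
Mean = 161 / 68 = 2.3676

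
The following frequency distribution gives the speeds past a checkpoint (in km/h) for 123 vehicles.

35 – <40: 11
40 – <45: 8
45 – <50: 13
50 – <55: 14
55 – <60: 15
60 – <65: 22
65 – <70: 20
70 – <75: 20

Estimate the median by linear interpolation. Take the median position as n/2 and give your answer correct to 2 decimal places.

Cumulative frequencies: 11, 19, 32, 46, 61, 83, 103, 123
n = 123; position = n/2 = 61.5.
This falls in the class 60 – <65: L = 60, F = 61, f = 22, h = 5.
Median ≈ 60 + ((61.5 − 61) / 22) × 5 = 60.1136

60.11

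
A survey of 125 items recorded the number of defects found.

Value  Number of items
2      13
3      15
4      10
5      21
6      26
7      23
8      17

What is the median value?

Cumulative frequencies: 13, 28, 38, 59, 85, 108, 125
n = 125, so the median is the value in position (n+1)/2 = 63.
Position 63 falls at value 6.

6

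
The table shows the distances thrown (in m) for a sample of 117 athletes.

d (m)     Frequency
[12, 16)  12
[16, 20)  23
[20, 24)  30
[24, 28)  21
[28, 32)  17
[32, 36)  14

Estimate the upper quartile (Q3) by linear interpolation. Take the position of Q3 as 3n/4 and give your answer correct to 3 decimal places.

28.412

Cumulative frequencies: 12, 35, 65, 86, 103, 117
n = 117; position = 3n/4 = 87.75.
This falls in the class [28, 32): L = 28, F = 86, f = 17, h = 4.
Upper quartile ≈ 28 + ((87.75 − 86) / 17) × 4 = 28.4118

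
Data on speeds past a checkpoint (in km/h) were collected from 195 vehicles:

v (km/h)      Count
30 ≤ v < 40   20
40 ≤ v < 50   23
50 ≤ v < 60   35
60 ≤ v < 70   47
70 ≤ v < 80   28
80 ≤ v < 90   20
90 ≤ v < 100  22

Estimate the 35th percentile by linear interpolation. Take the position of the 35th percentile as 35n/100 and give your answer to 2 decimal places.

57.21

Cumulative frequencies: 20, 43, 78, 125, 153, 173, 195
n = 195; position = 35n/100 = 68.25.
This falls in the class 50 ≤ v < 60: L = 50, F = 43, f = 35, h = 10.
35th percentile ≈ 50 + ((68.25 − 43) / 35) × 10 = 57.2143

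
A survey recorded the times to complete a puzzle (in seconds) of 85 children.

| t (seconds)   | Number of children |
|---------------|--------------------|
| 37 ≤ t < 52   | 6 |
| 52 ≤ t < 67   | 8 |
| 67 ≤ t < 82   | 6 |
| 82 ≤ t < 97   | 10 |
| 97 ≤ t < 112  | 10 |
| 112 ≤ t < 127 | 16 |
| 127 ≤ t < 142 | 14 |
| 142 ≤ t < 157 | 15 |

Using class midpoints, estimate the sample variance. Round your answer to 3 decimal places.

Midpoints: 44.5, 59.5, 74.5, 89.5, 104.5, 119.5, 134.5, 149.5
n = 85, Σfm = 9167.5, mean = 107.8529
Σfm² = 1079811.25
Σf(m − x̄)² = Σfm² − (Σfm)²/n = 1079811.25 − 9167.5²/85 = 91069.4118
Sample variance = 91069.4118 / 84 = 1084.1597

1084.160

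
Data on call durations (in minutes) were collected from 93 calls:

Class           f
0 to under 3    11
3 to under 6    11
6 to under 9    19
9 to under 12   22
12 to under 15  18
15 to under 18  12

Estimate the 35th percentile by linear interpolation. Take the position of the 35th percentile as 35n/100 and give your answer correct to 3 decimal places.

Cumulative frequencies: 11, 22, 41, 63, 81, 93
n = 93; position = 35n/100 = 32.55.
This falls in the class 6 to under 9: L = 6, F = 22, f = 19, h = 3.
35th percentile ≈ 6 + ((32.55 − 22) / 19) × 3 = 7.6658

7.666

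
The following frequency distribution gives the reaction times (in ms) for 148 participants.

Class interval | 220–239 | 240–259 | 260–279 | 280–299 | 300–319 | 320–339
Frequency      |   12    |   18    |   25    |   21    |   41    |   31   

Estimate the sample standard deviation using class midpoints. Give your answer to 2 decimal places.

Midpoints: 229.5, 249.5, 269.5, 289.5, 309.5, 329.5
n = 148, Σfm = 42966, mean = 290.3108
Σfm² = 12621397
Σf(m − x̄)² = Σfm² − (Σfm)²/n = 12621397 − 42966²/148 = 147902.7027
Sample variance = 147902.7027 / 147 = 1006.1408
Standard deviation = √1006.1408 = 31.7197

31.72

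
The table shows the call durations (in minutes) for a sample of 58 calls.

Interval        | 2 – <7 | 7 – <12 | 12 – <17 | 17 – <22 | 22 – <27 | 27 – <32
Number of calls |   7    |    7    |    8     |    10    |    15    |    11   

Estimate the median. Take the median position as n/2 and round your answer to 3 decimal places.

Cumulative frequencies: 7, 14, 22, 32, 47, 58
n = 58; position = n/2 = 29.
This falls in the class 17 – <22: L = 17, F = 22, f = 10, h = 5.
Median ≈ 17 + ((29 − 22) / 10) × 5 = 20.5000

20.500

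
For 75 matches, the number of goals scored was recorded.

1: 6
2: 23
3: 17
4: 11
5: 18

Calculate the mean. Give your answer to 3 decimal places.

3.160

Values: 1, 2, 3, 4, 5
Σfx = 6×1 + 23×2 + 17×3 + 11×4 + 18×5 = 237
n = Σf = 75
Mean = 237 / 75 = 3.1600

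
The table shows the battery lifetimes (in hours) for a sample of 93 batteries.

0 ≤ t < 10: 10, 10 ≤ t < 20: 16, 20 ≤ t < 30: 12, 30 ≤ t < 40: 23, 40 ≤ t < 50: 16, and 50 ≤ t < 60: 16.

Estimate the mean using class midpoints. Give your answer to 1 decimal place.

Midpoints: 5, 15, 25, 35, 45, 55
Σfm = 10×5 + 16×15 + 12×25 + 23×35 + 16×45 + 16×55 = 2995
n = Σf = 93
Mean = 2995 / 93 = 32.2043

32.2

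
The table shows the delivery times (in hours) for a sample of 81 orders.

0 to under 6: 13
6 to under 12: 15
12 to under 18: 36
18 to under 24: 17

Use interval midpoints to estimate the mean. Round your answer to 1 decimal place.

13.2

Midpoints: 3, 9, 15, 21
Σfm = 13×3 + 15×9 + 36×15 + 17×21 = 1071
n = Σf = 81
Mean = 1071 / 81 = 13.2222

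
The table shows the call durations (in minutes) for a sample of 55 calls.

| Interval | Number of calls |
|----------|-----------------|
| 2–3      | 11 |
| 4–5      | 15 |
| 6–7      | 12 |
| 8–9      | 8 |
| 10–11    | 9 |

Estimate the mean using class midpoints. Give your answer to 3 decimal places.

Midpoints: 2.5, 4.5, 6.5, 8.5, 10.5
Σfm = 11×2.5 + 15×4.5 + 12×6.5 + 8×8.5 + 9×10.5 = 335.5
n = Σf = 55
Mean = 335.5 / 55 = 6.1000

6.100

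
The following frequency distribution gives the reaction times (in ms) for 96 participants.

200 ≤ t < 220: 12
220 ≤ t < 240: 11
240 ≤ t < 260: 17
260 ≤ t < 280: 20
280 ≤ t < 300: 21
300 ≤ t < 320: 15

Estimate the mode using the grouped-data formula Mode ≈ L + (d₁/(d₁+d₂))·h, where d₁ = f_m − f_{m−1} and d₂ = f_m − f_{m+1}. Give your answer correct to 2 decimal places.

Modal class: 280 ≤ t < 300 (highest frequency 21).
d₁ = 21 − 20 = 1, d₂ = 21 − 15 = 6
Mode ≈ 280 + (1/(1+6)) × 20 = 280 + 2.8571 = 282.8571

282.86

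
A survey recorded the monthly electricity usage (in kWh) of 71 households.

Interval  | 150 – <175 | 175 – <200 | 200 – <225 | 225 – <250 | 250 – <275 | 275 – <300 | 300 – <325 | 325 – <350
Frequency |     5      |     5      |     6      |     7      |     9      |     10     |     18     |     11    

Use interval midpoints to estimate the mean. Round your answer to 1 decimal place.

271.3

Midpoints: 162.5, 187.5, 212.5, 237.5, 262.5, 287.5, 312.5, 337.5
Σfm = 5×162.5 + 5×187.5 + 6×212.5 + 7×237.5 + 9×262.5 + 10×287.5 + 18×312.5 + 11×337.5 = 19262.5
n = Σf = 71
Mean = 19262.5 / 71 = 271.3028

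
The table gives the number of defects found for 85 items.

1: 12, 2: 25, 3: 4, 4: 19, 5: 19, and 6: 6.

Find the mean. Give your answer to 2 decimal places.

Values: 1, 2, 3, 4, 5, 6
Σfx = 12×1 + 25×2 + 4×3 + 19×4 + 19×5 + 6×6 = 281
n = Σf = 85
Mean = 281 / 85 = 3.3059

3.31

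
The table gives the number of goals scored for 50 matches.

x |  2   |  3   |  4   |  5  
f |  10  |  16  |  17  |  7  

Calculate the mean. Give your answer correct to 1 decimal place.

3.4

Values: 2, 3, 4, 5
Σfx = 10×2 + 16×3 + 17×4 + 7×5 = 171
n = Σf = 50
Mean = 171 / 50 = 3.4200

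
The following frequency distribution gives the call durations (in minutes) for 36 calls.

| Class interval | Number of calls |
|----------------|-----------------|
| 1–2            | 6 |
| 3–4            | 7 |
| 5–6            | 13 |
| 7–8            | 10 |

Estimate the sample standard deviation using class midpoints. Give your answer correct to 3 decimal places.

Midpoints: 1.5, 3.5, 5.5, 7.5
n = 36, Σfm = 180, mean = 5.0000
Σfm² = 1055
Σf(m − x̄)² = Σfm² − (Σfm)²/n = 1055 − 180²/36 = 155.0000
Sample variance = 155.0000 / 35 = 4.4286
Standard deviation = √4.4286 = 2.1044

2.104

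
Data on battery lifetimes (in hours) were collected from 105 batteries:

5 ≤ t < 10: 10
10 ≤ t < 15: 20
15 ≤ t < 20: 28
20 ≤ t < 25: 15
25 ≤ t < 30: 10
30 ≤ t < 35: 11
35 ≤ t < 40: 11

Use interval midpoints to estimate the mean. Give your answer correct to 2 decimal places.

20.93

Midpoints: 7.5, 12.5, 17.5, 22.5, 27.5, 32.5, 37.5
Σfm = 10×7.5 + 20×12.5 + 28×17.5 + 15×22.5 + 10×27.5 + 11×32.5 + 11×37.5 = 2197.5
n = Σf = 105
Mean = 2197.5 / 105 = 20.9286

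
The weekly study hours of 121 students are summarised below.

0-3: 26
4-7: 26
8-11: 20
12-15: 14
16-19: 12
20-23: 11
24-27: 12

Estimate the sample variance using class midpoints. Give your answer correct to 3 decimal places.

62.548

Midpoints: 1.5, 5.5, 9.5, 13.5, 17.5, 21.5, 25.5
n = 121, Σfm = 1313.5, mean = 10.8554
Σfm² = 21764.25
Σf(m − x̄)² = Σfm² − (Σfm)²/n = 21764.25 − 1313.5²/121 = 7505.7190
Sample variance = 7505.7190 / 120 = 62.5477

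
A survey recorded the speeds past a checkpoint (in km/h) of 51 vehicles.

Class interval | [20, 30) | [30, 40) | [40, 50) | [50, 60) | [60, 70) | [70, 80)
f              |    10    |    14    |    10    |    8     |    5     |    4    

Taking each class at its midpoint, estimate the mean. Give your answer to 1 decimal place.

Midpoints: 25, 35, 45, 55, 65, 75
Σfm = 10×25 + 14×35 + 10×45 + 8×55 + 5×65 + 4×75 = 2255
n = Σf = 51
Mean = 2255 / 51 = 44.2157

44.2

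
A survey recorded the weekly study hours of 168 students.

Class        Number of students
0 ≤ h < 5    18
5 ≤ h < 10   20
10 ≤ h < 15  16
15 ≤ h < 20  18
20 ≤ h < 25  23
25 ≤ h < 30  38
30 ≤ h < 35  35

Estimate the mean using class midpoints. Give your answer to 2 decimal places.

Midpoints: 2.5, 7.5, 12.5, 17.5, 22.5, 27.5, 32.5
Σfm = 18×2.5 + 20×7.5 + 16×12.5 + 18×17.5 + 23×22.5 + 38×27.5 + 35×32.5 = 3410
n = Σf = 168
Mean = 3410 / 168 = 20.2976

20.30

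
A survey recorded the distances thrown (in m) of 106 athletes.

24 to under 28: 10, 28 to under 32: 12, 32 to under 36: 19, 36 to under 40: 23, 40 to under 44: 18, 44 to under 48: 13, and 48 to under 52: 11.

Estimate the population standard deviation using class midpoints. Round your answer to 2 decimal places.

7.01

Midpoints: 26, 30, 34, 38, 42, 46, 50
n = 106, Σfm = 4044, mean = 38.1509
Σfm² = 159496
Σf(m − x̄)² = Σfm² − (Σfm)²/n = 159496 − 4044²/106 = 5213.5849
Population variance = 5213.5849 / 106 = 49.1848
Standard deviation = √49.1848 = 7.0132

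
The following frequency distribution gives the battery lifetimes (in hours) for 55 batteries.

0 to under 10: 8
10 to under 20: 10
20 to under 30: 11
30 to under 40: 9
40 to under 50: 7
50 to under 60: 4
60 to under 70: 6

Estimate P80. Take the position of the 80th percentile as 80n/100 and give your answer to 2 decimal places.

Cumulative frequencies: 8, 18, 29, 38, 45, 49, 55
n = 55; position = 80n/100 = 44.
This falls in the class 40 to under 50: L = 40, F = 38, f = 7, h = 10.
80th percentile ≈ 40 + ((44 − 38) / 7) × 10 = 48.5714

48.57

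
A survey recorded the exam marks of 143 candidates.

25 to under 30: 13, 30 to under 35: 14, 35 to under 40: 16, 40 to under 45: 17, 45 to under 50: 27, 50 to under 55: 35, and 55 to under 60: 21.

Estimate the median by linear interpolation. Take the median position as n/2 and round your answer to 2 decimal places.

Cumulative frequencies: 13, 27, 43, 60, 87, 122, 143
n = 143; position = n/2 = 71.5.
This falls in the class 45 to under 50: L = 45, F = 60, f = 27, h = 5.
Median ≈ 45 + ((71.5 − 60) / 27) × 5 = 47.1296

47.13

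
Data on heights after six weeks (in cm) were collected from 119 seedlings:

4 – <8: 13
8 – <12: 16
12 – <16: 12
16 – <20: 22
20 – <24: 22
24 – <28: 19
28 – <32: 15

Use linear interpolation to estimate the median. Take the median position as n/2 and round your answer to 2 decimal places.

19.36

Cumulative frequencies: 13, 29, 41, 63, 85, 104, 119
n = 119; position = n/2 = 59.5.
This falls in the class 16 – <20: L = 16, F = 41, f = 22, h = 4.
Median ≈ 16 + ((59.5 − 41) / 22) × 4 = 19.3636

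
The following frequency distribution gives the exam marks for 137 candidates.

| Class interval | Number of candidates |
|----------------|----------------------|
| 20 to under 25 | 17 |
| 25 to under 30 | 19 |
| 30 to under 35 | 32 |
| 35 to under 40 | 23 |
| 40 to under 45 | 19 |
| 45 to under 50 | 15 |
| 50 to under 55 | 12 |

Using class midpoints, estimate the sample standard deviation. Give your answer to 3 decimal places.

8.979

Midpoints: 22.5, 27.5, 32.5, 37.5, 42.5, 47.5, 52.5
n = 137, Σfm = 4957.5, mean = 36.1861
Σfm² = 190356.25
Σf(m − x̄)² = Σfm² − (Σfm)²/n = 190356.25 − 4957.5²/137 = 10963.5036
Sample variance = 10963.5036 / 136 = 80.6140
Standard deviation = √80.6140 = 8.9785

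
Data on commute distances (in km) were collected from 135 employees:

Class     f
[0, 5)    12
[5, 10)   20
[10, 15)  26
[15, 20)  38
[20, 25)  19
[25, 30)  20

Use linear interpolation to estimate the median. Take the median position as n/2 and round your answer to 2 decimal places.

Cumulative frequencies: 12, 32, 58, 96, 115, 135
n = 135; position = n/2 = 67.5.
This falls in the class [15, 20): L = 15, F = 58, f = 38, h = 5.
Median ≈ 15 + ((67.5 − 58) / 38) × 5 = 16.2500

16.25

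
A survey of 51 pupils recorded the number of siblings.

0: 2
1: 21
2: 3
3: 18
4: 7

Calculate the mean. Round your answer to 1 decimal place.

Values: 0, 1, 2, 3, 4
Σfx = 2×0 + 21×1 + 3×2 + 18×3 + 7×4 = 109
n = Σf = 51
Mean = 109 / 51 = 2.1373

2.1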